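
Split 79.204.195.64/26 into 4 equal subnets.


New prefix = 26 + 2 = 28
Each subnet has 16 addresses
  79.204.195.64/28
  79.204.195.80/28
  79.204.195.96/28
  79.204.195.112/28
Subnets: 79.204.195.64/28, 79.204.195.80/28, 79.204.195.96/28, 79.204.195.112/28


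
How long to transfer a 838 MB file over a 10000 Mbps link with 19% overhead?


Effective throughput = 10000 * (1 - 19/100) = 8100.0 Mbps
File size in Mb = 838 * 8 = 6704 Mb
Time = 6704 / 8100.0
Time = 0.8277 seconds


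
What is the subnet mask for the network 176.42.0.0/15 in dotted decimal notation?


/15 means 15 network bits, 17 host bits
Binary: 11111111111111100000000000000000
Mask: 255.254.0.0


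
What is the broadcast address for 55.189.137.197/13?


Network: 55.184.0.0/13
Host bits = 19
Set all host bits to 1:
Broadcast: 55.191.255.255


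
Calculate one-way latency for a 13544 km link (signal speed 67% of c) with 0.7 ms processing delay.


Speed = 0.67 * 3e5 km/s = 201000 km/s
Propagation delay = 13544 / 201000 = 0.0674 s = 67.3831 ms
Processing delay = 0.7 ms
Total one-way latency = 68.0831 ms


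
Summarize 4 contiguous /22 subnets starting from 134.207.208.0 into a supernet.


Original prefix: /22
Number of subnets: 4 = 2^2
New prefix = 22 - 2 = 20
Supernet: 134.207.208.0/20


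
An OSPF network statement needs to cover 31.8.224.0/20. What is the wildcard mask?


Subnet mask: 255.255.240.0
Wildcard = 255.255.255.255 - subnet mask
255 - 255 = 0
255 - 255 = 0
255 - 240 = 15
255 - 0 = 255
Wildcard: 0.0.15.255


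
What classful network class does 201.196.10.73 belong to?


First octet: 201
Binary: 11001001
110xxxxx -> Class C (192-223)
Class C, default mask 255.255.255.0 (/24)


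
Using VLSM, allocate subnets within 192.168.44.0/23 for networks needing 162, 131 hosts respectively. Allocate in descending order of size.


162 hosts -> /24 (254 usable): 192.168.44.0/24
131 hosts -> /24 (254 usable): 192.168.45.0/24
Allocation: 192.168.44.0/24 (162 hosts, 254 usable); 192.168.45.0/24 (131 hosts, 254 usable)


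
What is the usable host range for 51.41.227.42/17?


Network: 51.41.128.0
Broadcast: 51.41.255.255
First usable = network + 1
Last usable = broadcast - 1
Range: 51.41.128.1 to 51.41.255.254


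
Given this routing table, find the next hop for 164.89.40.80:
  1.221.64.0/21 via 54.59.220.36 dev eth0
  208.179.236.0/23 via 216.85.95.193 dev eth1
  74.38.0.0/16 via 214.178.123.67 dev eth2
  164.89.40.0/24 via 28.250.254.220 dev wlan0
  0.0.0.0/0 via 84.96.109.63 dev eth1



Longest prefix match for 164.89.40.80:
  /21 1.221.64.0: no
  /23 208.179.236.0: no
  /16 74.38.0.0: no
  /24 164.89.40.0: MATCH
  /0 0.0.0.0: MATCH
Selected: next-hop 28.250.254.220 via wlan0 (matched /24)


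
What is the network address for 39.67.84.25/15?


IP:   00100111.01000011.01010100.00011001
Mask: 11111111.11111110.00000000.00000000
AND operation:
Net:  00100111.01000010.00000000.00000000
Network: 39.66.0.0/15


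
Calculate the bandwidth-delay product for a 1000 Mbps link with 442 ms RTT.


BDP = bandwidth * RTT
= 1000 Mbps * 442 ms
= 1000 * 1e6 * 442 / 1000 bits
= 442000000 bits
= 55250000 bytes
= 53955.0781 KB
BDP = 442000000 bits (55250000 bytes)


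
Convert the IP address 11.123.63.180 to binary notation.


11 = 00001011
123 = 01111011
63 = 00111111
180 = 10110100
Binary: 00001011.01111011.00111111.10110100


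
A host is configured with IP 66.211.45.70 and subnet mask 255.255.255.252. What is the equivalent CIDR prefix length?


Binary: 11111111.11111111.11111111.11111100
Count leading 1s
Prefix: /30


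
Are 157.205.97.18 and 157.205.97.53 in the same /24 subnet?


Mask: 255.255.255.0
157.205.97.18 AND mask = 157.205.97.0
157.205.97.53 AND mask = 157.205.97.0
Yes, same subnet (157.205.97.0)


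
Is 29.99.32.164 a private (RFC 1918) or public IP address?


RFC 1918 private ranges:
  10.0.0.0/8 (10.0.0.0 - 10.255.255.255)
  172.16.0.0/12 (172.16.0.0 - 172.31.255.255)
  192.168.0.0/16 (192.168.0.0 - 192.168.255.255)
Public (not in any RFC 1918 range)


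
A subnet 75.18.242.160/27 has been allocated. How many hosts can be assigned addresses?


Host bits = 32 - 27 = 5
Total addresses = 2^5 = 32
Usable = total - 2 (network and broadcast)
Usable hosts: 30


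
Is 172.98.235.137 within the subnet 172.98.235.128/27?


Subnet network: 172.98.235.128
Test IP AND mask: 172.98.235.128
Yes, 172.98.235.137 is in 172.98.235.128/27


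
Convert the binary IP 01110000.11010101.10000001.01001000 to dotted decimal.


01110000 = 112
11010101 = 213
10000001 = 129
01001000 = 72
IP: 112.213.129.72


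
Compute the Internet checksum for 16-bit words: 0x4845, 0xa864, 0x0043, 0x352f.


Sum all words (with carry folding):
+ 0x4845 = 0x4845
+ 0xa864 = 0xf0a9
+ 0x0043 = 0xf0ec
+ 0x352f = 0x261c
One's complement: ~0x261c
Checksum = 0xd9e3


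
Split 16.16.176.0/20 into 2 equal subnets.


New prefix = 20 + 1 = 21
Each subnet has 2048 addresses
  16.16.176.0/21
  16.16.184.0/21
Subnets: 16.16.176.0/21, 16.16.184.0/21


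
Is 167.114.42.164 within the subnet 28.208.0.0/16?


Subnet network: 28.208.0.0
Test IP AND mask: 167.114.0.0
No, 167.114.42.164 is not in 28.208.0.0/16


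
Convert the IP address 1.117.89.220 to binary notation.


1 = 00000001
117 = 01110101
89 = 01011001
220 = 11011100
Binary: 00000001.01110101.01011001.11011100


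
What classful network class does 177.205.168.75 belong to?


First octet: 177
Binary: 10110001
10xxxxxx -> Class B (128-191)
Class B, default mask 255.255.0.0 (/16)


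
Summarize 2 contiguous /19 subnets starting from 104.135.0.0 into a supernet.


Original prefix: /19
Number of subnets: 2 = 2^1
New prefix = 19 - 1 = 18
Supernet: 104.135.0.0/18


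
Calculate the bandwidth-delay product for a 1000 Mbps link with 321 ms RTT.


BDP = bandwidth * RTT
= 1000 Mbps * 321 ms
= 1000 * 1e6 * 321 / 1000 bits
= 321000000 bits
= 40125000 bytes
= 39184.5703 KB
BDP = 321000000 bits (40125000 bytes)


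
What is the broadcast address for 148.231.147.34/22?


Network: 148.231.144.0/22
Host bits = 10
Set all host bits to 1:
Broadcast: 148.231.147.255


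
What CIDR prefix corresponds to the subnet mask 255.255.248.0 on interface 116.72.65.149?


Binary: 11111111.11111111.11111000.00000000
Count leading 1s
Prefix: /21


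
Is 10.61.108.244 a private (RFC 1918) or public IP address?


RFC 1918 private ranges:
  10.0.0.0/8 (10.0.0.0 - 10.255.255.255)
  172.16.0.0/12 (172.16.0.0 - 172.31.255.255)
  192.168.0.0/16 (192.168.0.0 - 192.168.255.255)
Private (in 10.0.0.0/8)


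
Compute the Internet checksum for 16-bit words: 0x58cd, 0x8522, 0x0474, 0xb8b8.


Sum all words (with carry folding):
+ 0x58cd = 0x58cd
+ 0x8522 = 0xddef
+ 0x0474 = 0xe263
+ 0xb8b8 = 0x9b1c
One's complement: ~0x9b1c
Checksum = 0x64e3


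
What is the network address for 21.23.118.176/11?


IP:   00010101.00010111.01110110.10110000
Mask: 11111111.11100000.00000000.00000000
AND operation:
Net:  00010101.00000000.00000000.00000000
Network: 21.0.0.0/11


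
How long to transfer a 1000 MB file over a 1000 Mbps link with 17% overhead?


Effective throughput = 1000 * (1 - 17/100) = 830 Mbps
File size in Mb = 1000 * 8 = 8000 Mb
Time = 8000 / 830
Time = 9.6386 seconds


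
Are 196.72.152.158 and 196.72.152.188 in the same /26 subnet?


Mask: 255.255.255.192
196.72.152.158 AND mask = 196.72.152.128
196.72.152.188 AND mask = 196.72.152.128
Yes, same subnet (196.72.152.128)


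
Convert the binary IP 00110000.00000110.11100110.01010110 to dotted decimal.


00110000 = 48
00000110 = 6
11100110 = 230
01010110 = 86
IP: 48.6.230.86


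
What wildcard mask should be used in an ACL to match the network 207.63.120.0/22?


Subnet mask: 255.255.252.0
Wildcard = 255.255.255.255 - subnet mask
255 - 255 = 0
255 - 255 = 0
255 - 252 = 3
255 - 0 = 255
Wildcard: 0.0.3.255


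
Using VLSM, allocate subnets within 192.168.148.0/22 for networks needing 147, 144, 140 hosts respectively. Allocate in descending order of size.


147 hosts -> /24 (254 usable): 192.168.148.0/24
144 hosts -> /24 (254 usable): 192.168.149.0/24
140 hosts -> /24 (254 usable): 192.168.150.0/24
Allocation: 192.168.148.0/24 (147 hosts, 254 usable); 192.168.149.0/24 (144 hosts, 254 usable); 192.168.150.0/24 (140 hosts, 254 usable)


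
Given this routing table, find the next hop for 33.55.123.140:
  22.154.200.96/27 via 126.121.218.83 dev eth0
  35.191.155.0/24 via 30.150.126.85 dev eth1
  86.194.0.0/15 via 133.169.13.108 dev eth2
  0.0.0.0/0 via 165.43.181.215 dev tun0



Longest prefix match for 33.55.123.140:
  /27 22.154.200.96: no
  /24 35.191.155.0: no
  /15 86.194.0.0: no
  /0 0.0.0.0: MATCH
Selected: next-hop 165.43.181.215 via tun0 (matched /0)


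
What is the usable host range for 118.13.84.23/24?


Network: 118.13.84.0
Broadcast: 118.13.84.255
First usable = network + 1
Last usable = broadcast - 1
Range: 118.13.84.1 to 118.13.84.254


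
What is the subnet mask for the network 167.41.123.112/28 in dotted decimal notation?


/28 means 28 network bits, 4 host bits
Binary: 11111111111111111111111111110000
Mask: 255.255.255.240


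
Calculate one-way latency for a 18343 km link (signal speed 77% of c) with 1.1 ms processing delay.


Speed = 0.77 * 3e5 km/s = 231000 km/s
Propagation delay = 18343 / 231000 = 0.0794 s = 79.4069 ms
Processing delay = 1.1 ms
Total one-way latency = 80.5069 ms


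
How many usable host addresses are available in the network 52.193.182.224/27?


Host bits = 32 - 27 = 5
Total addresses = 2^5 = 32
Usable = total - 2 (network and broadcast)
Usable hosts: 30


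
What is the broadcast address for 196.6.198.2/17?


Network: 196.6.128.0/17
Host bits = 15
Set all host bits to 1:
Broadcast: 196.6.255.255


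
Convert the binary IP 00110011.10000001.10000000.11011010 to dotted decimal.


00110011 = 51
10000001 = 129
10000000 = 128
11011010 = 218
IP: 51.129.128.218


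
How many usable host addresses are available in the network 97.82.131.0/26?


Host bits = 32 - 26 = 6
Total addresses = 2^6 = 64
Usable = total - 2 (network and broadcast)
Usable hosts: 62


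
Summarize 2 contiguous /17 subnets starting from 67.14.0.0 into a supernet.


Original prefix: /17
Number of subnets: 2 = 2^1
New prefix = 17 - 1 = 16
Supernet: 67.14.0.0/16


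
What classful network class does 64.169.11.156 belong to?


First octet: 64
Binary: 01000000
0xxxxxxx -> Class A (1-126)
Class A, default mask 255.0.0.0 (/8)


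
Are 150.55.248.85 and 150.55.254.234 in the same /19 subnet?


Mask: 255.255.224.0
150.55.248.85 AND mask = 150.55.224.0
150.55.254.234 AND mask = 150.55.224.0
Yes, same subnet (150.55.224.0)


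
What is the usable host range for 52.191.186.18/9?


Network: 52.128.0.0
Broadcast: 52.255.255.255
First usable = network + 1
Last usable = broadcast - 1
Range: 52.128.0.1 to 52.255.255.254


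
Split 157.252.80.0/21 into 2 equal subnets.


New prefix = 21 + 1 = 22
Each subnet has 1024 addresses
  157.252.80.0/22
  157.252.84.0/22
Subnets: 157.252.80.0/22, 157.252.84.0/22


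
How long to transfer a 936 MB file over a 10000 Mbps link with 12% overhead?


Effective throughput = 10000 * (1 - 12/100) = 8800 Mbps
File size in Mb = 936 * 8 = 7488 Mb
Time = 7488 / 8800
Time = 0.8509 seconds


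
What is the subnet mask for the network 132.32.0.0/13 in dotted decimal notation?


/13 means 13 network bits, 19 host bits
Binary: 11111111111110000000000000000000
Mask: 255.248.0.0


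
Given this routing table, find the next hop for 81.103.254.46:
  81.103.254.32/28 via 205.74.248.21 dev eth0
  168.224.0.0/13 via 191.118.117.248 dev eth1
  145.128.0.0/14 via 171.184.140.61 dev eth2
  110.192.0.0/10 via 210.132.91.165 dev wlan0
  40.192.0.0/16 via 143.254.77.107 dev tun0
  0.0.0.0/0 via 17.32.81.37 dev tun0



Longest prefix match for 81.103.254.46:
  /28 81.103.254.32: MATCH
  /13 168.224.0.0: no
  /14 145.128.0.0: no
  /10 110.192.0.0: no
  /16 40.192.0.0: no
  /0 0.0.0.0: MATCH
Selected: next-hop 205.74.248.21 via eth0 (matched /28)


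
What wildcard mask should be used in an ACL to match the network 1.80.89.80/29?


Subnet mask: 255.255.255.248
Wildcard = 255.255.255.255 - subnet mask
255 - 255 = 0
255 - 255 = 0
255 - 255 = 0
255 - 248 = 7
Wildcard: 0.0.0.7


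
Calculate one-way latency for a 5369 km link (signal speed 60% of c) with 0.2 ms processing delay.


Speed = 0.6 * 3e5 km/s = 180000 km/s
Propagation delay = 5369 / 180000 = 0.0298 s = 29.8278 ms
Processing delay = 0.2 ms
Total one-way latency = 30.0278 ms


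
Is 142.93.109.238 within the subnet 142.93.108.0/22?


Subnet network: 142.93.108.0
Test IP AND mask: 142.93.108.0
Yes, 142.93.109.238 is in 142.93.108.0/22


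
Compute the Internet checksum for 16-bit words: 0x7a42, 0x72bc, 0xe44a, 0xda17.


Sum all words (with carry folding):
+ 0x7a42 = 0x7a42
+ 0x72bc = 0xecfe
+ 0xe44a = 0xd149
+ 0xda17 = 0xab61
One's complement: ~0xab61
Checksum = 0x549e


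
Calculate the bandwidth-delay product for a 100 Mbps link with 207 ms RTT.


BDP = bandwidth * RTT
= 100 Mbps * 207 ms
= 100 * 1e6 * 207 / 1000 bits
= 20700000 bits
= 2587500 bytes
= 2526.8555 KB
BDP = 20700000 bits (2587500 bytes)


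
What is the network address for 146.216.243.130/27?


IP:   10010010.11011000.11110011.10000010
Mask: 11111111.11111111.11111111.11100000
AND operation:
Net:  10010010.11011000.11110011.10000000
Network: 146.216.243.128/27


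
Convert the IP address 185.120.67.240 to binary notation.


185 = 10111001
120 = 01111000
67 = 01000011
240 = 11110000
Binary: 10111001.01111000.01000011.11110000


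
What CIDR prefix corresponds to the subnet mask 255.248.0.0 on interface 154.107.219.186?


Binary: 11111111.11111000.00000000.00000000
Count leading 1s
Prefix: /13


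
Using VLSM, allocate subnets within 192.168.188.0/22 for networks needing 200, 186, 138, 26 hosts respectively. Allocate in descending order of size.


200 hosts -> /24 (254 usable): 192.168.188.0/24
186 hosts -> /24 (254 usable): 192.168.189.0/24
138 hosts -> /24 (254 usable): 192.168.190.0/24
26 hosts -> /27 (30 usable): 192.168.191.0/27
Allocation: 192.168.188.0/24 (200 hosts, 254 usable); 192.168.189.0/24 (186 hosts, 254 usable); 192.168.190.0/24 (138 hosts, 254 usable); 192.168.191.0/27 (26 hosts, 30 usable)


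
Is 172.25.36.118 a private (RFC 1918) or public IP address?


RFC 1918 private ranges:
  10.0.0.0/8 (10.0.0.0 - 10.255.255.255)
  172.16.0.0/12 (172.16.0.0 - 172.31.255.255)
  192.168.0.0/16 (192.168.0.0 - 192.168.255.255)
Private (in 172.16.0.0/12)


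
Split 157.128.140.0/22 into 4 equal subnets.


New prefix = 22 + 2 = 24
Each subnet has 256 addresses
  157.128.140.0/24
  157.128.141.0/24
  157.128.142.0/24
  157.128.143.0/24
Subnets: 157.128.140.0/24, 157.128.141.0/24, 157.128.142.0/24, 157.128.143.0/24


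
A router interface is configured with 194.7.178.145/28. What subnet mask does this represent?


/28 means 28 network bits, 4 host bits
Binary: 11111111111111111111111111110000
Mask: 255.255.255.240


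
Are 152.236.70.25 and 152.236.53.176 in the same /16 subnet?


Mask: 255.255.0.0
152.236.70.25 AND mask = 152.236.0.0
152.236.53.176 AND mask = 152.236.0.0
Yes, same subnet (152.236.0.0)


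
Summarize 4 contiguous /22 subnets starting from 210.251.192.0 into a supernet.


Original prefix: /22
Number of subnets: 4 = 2^2
New prefix = 22 - 2 = 20
Supernet: 210.251.192.0/20


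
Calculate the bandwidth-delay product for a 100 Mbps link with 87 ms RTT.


BDP = bandwidth * RTT
= 100 Mbps * 87 ms
= 100 * 1e6 * 87 / 1000 bits
= 8700000 bits
= 1087500 bytes
= 1062.0117 KB
BDP = 8700000 bits (1087500 bytes)


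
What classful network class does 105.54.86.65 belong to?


First octet: 105
Binary: 01101001
0xxxxxxx -> Class A (1-126)
Class A, default mask 255.0.0.0 (/8)


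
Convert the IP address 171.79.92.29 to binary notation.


171 = 10101011
79 = 01001111
92 = 01011100
29 = 00011101
Binary: 10101011.01001111.01011100.00011101


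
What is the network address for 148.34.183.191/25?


IP:   10010100.00100010.10110111.10111111
Mask: 11111111.11111111.11111111.10000000
AND operation:
Net:  10010100.00100010.10110111.10000000
Network: 148.34.183.128/25


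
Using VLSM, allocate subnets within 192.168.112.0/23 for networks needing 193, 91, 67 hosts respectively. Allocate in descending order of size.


193 hosts -> /24 (254 usable): 192.168.112.0/24
91 hosts -> /25 (126 usable): 192.168.113.0/25
67 hosts -> /25 (126 usable): 192.168.113.128/25
Allocation: 192.168.112.0/24 (193 hosts, 254 usable); 192.168.113.0/25 (91 hosts, 126 usable); 192.168.113.128/25 (67 hosts, 126 usable)


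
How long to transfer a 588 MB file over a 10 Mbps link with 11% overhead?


Effective throughput = 10 * (1 - 11/100) = 8.9 Mbps
File size in Mb = 588 * 8 = 4704 Mb
Time = 4704 / 8.9
Time = 528.5393 seconds


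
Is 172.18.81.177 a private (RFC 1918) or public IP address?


RFC 1918 private ranges:
  10.0.0.0/8 (10.0.0.0 - 10.255.255.255)
  172.16.0.0/12 (172.16.0.0 - 172.31.255.255)
  192.168.0.0/16 (192.168.0.0 - 192.168.255.255)
Private (in 172.16.0.0/12)


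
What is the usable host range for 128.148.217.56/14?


Network: 128.148.0.0
Broadcast: 128.151.255.255
First usable = network + 1
Last usable = broadcast - 1
Range: 128.148.0.1 to 128.151.255.254


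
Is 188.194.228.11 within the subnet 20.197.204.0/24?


Subnet network: 20.197.204.0
Test IP AND mask: 188.194.228.0
No, 188.194.228.11 is not in 20.197.204.0/24


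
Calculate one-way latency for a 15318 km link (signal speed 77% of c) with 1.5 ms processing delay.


Speed = 0.77 * 3e5 km/s = 231000 km/s
Propagation delay = 15318 / 231000 = 0.0663 s = 66.3117 ms
Processing delay = 1.5 ms
Total one-way latency = 67.8117 ms


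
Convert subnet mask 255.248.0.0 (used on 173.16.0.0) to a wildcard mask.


Subnet mask: 255.248.0.0
Wildcard = 255.255.255.255 - subnet mask
255 - 255 = 0
255 - 248 = 7
255 - 0 = 255
255 - 0 = 255
Wildcard: 0.7.255.255


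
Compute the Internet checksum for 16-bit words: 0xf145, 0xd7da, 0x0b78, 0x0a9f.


Sum all words (with carry folding):
+ 0xf145 = 0xf145
+ 0xd7da = 0xc920
+ 0x0b78 = 0xd498
+ 0x0a9f = 0xdf37
One's complement: ~0xdf37
Checksum = 0x20c8


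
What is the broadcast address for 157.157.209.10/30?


Network: 157.157.209.8/30
Host bits = 2
Set all host bits to 1:
Broadcast: 157.157.209.11


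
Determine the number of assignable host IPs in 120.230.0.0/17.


Host bits = 32 - 17 = 15
Total addresses = 2^15 = 32768
Usable = total - 2 (network and broadcast)
Usable hosts: 32766


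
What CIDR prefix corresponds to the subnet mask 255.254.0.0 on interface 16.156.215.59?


Binary: 11111111.11111110.00000000.00000000
Count leading 1s
Prefix: /15


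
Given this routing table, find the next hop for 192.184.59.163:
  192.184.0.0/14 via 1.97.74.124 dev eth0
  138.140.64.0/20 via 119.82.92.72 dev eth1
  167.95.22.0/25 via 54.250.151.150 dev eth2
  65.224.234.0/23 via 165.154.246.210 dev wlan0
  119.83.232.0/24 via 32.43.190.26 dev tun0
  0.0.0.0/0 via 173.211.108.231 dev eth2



Longest prefix match for 192.184.59.163:
  /14 192.184.0.0: MATCH
  /20 138.140.64.0: no
  /25 167.95.22.0: no
  /23 65.224.234.0: no
  /24 119.83.232.0: no
  /0 0.0.0.0: MATCH
Selected: next-hop 1.97.74.124 via eth0 (matched /14)


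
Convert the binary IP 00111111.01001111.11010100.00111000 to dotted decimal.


00111111 = 63
01001111 = 79
11010100 = 212
00111000 = 56
IP: 63.79.212.56


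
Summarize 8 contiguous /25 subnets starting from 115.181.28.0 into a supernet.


Original prefix: /25
Number of subnets: 8 = 2^3
New prefix = 25 - 3 = 22
Supernet: 115.181.28.0/22


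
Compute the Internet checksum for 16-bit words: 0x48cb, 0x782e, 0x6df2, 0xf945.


Sum all words (with carry folding):
+ 0x48cb = 0x48cb
+ 0x782e = 0xc0f9
+ 0x6df2 = 0x2eec
+ 0xf945 = 0x2832
One's complement: ~0x2832
Checksum = 0xd7cd


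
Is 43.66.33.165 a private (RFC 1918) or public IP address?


RFC 1918 private ranges:
  10.0.0.0/8 (10.0.0.0 - 10.255.255.255)
  172.16.0.0/12 (172.16.0.0 - 172.31.255.255)
  192.168.0.0/16 (192.168.0.0 - 192.168.255.255)
Public (not in any RFC 1918 range)


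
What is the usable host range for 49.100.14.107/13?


Network: 49.96.0.0
Broadcast: 49.103.255.255
First usable = network + 1
Last usable = broadcast - 1
Range: 49.96.0.1 to 49.103.255.254


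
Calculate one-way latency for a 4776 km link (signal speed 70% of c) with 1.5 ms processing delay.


Speed = 0.7 * 3e5 km/s = 210000 km/s
Propagation delay = 4776 / 210000 = 0.0227 s = 22.7429 ms
Processing delay = 1.5 ms
Total one-way latency = 24.2429 ms


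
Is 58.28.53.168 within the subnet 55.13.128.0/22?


Subnet network: 55.13.128.0
Test IP AND mask: 58.28.52.0
No, 58.28.53.168 is not in 55.13.128.0/22


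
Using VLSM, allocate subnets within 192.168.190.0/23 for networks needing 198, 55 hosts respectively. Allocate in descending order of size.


198 hosts -> /24 (254 usable): 192.168.190.0/24
55 hosts -> /26 (62 usable): 192.168.191.0/26
Allocation: 192.168.190.0/24 (198 hosts, 254 usable); 192.168.191.0/26 (55 hosts, 62 usable)


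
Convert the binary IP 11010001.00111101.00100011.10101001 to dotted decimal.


11010001 = 209
00111101 = 61
00100011 = 35
10101001 = 169
IP: 209.61.35.169


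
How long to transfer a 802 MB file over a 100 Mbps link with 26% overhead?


Effective throughput = 100 * (1 - 26/100) = 74 Mbps
File size in Mb = 802 * 8 = 6416 Mb
Time = 6416 / 74
Time = 86.7027 seconds


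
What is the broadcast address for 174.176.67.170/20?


Network: 174.176.64.0/20
Host bits = 12
Set all host bits to 1:
Broadcast: 174.176.79.255


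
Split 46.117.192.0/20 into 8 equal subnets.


New prefix = 20 + 3 = 23
Each subnet has 512 addresses
  46.117.192.0/23
  46.117.194.0/23
  46.117.196.0/23
  46.117.198.0/23
  46.117.200.0/23
  46.117.202.0/23
  46.117.204.0/23
  46.117.206.0/23
Subnets: 46.117.192.0/23, 46.117.194.0/23, 46.117.196.0/23, 46.117.198.0/23, 46.117.200.0/23, 46.117.202.0/23, 46.117.204.0/23, 46.117.206.0/23


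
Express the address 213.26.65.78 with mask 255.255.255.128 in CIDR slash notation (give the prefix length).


Binary: 11111111.11111111.11111111.10000000
Count leading 1s
Prefix: /25


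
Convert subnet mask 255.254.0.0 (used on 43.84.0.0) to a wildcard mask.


Subnet mask: 255.254.0.0
Wildcard = 255.255.255.255 - subnet mask
255 - 255 = 0
255 - 254 = 1
255 - 0 = 255
255 - 0 = 255
Wildcard: 0.1.255.255


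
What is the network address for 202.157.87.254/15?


IP:   11001010.10011101.01010111.11111110
Mask: 11111111.11111110.00000000.00000000
AND operation:
Net:  11001010.10011100.00000000.00000000
Network: 202.156.0.0/15


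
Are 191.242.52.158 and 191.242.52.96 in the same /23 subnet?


Mask: 255.255.254.0
191.242.52.158 AND mask = 191.242.52.0
191.242.52.96 AND mask = 191.242.52.0
Yes, same subnet (191.242.52.0)


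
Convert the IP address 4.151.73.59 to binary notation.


4 = 00000100
151 = 10010111
73 = 01001001
59 = 00111011
Binary: 00000100.10010111.01001001.00111011


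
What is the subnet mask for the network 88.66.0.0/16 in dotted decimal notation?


/16 means 16 network bits, 16 host bits
Binary: 11111111111111110000000000000000
Mask: 255.255.0.0


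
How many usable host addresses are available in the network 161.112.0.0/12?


Host bits = 32 - 12 = 20
Total addresses = 2^20 = 1048576
Usable = total - 2 (network and broadcast)
Usable hosts: 1048574


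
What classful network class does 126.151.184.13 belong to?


First octet: 126
Binary: 01111110
0xxxxxxx -> Class A (1-126)
Class A, default mask 255.0.0.0 (/8)


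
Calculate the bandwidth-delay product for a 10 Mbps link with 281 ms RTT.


BDP = bandwidth * RTT
= 10 Mbps * 281 ms
= 10 * 1e6 * 281 / 1000 bits
= 2810000 bits
= 351250 bytes
= 343.0176 KB
BDP = 2810000 bits (351250 bytes)


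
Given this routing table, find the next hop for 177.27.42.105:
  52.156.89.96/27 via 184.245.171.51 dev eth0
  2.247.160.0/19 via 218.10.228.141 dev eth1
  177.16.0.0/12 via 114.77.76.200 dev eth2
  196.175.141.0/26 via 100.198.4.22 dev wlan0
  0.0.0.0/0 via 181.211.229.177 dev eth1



Longest prefix match for 177.27.42.105:
  /27 52.156.89.96: no
  /19 2.247.160.0: no
  /12 177.16.0.0: MATCH
  /26 196.175.141.0: no
  /0 0.0.0.0: MATCH
Selected: next-hop 114.77.76.200 via eth2 (matched /12)


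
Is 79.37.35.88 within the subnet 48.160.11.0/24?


Subnet network: 48.160.11.0
Test IP AND mask: 79.37.35.0
No, 79.37.35.88 is not in 48.160.11.0/24


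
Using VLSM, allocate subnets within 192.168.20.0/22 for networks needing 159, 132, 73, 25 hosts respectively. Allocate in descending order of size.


159 hosts -> /24 (254 usable): 192.168.20.0/24
132 hosts -> /24 (254 usable): 192.168.21.0/24
73 hosts -> /25 (126 usable): 192.168.22.0/25
25 hosts -> /27 (30 usable): 192.168.22.128/27
Allocation: 192.168.20.0/24 (159 hosts, 254 usable); 192.168.21.0/24 (132 hosts, 254 usable); 192.168.22.0/25 (73 hosts, 126 usable); 192.168.22.128/27 (25 hosts, 30 usable)


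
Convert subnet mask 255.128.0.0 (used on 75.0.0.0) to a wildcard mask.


Subnet mask: 255.128.0.0
Wildcard = 255.255.255.255 - subnet mask
255 - 255 = 0
255 - 128 = 127
255 - 0 = 255
255 - 0 = 255
Wildcard: 0.127.255.255


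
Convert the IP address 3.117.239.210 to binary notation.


3 = 00000011
117 = 01110101
239 = 11101111
210 = 11010010
Binary: 00000011.01110101.11101111.11010010


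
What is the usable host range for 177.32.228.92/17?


Network: 177.32.128.0
Broadcast: 177.32.255.255
First usable = network + 1
Last usable = broadcast - 1
Range: 177.32.128.1 to 177.32.255.254


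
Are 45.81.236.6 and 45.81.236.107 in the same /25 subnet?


Mask: 255.255.255.128
45.81.236.6 AND mask = 45.81.236.0
45.81.236.107 AND mask = 45.81.236.0
Yes, same subnet (45.81.236.0)


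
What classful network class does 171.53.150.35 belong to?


First octet: 171
Binary: 10101011
10xxxxxx -> Class B (128-191)
Class B, default mask 255.255.0.0 (/16)


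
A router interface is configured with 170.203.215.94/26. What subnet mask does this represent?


/26 means 26 network bits, 6 host bits
Binary: 11111111111111111111111111000000
Mask: 255.255.255.192


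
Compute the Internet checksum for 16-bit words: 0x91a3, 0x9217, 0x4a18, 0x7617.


Sum all words (with carry folding):
+ 0x91a3 = 0x91a3
+ 0x9217 = 0x23bb
+ 0x4a18 = 0x6dd3
+ 0x7617 = 0xe3ea
One's complement: ~0xe3ea
Checksum = 0x1c15


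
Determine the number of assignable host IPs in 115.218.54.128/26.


Host bits = 32 - 26 = 6
Total addresses = 2^6 = 64
Usable = total - 2 (network and broadcast)
Usable hosts: 62


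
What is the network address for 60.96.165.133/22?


IP:   00111100.01100000.10100101.10000101
Mask: 11111111.11111111.11111100.00000000
AND operation:
Net:  00111100.01100000.10100100.00000000
Network: 60.96.164.0/22


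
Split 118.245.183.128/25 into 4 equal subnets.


New prefix = 25 + 2 = 27
Each subnet has 32 addresses
  118.245.183.128/27
  118.245.183.160/27
  118.245.183.192/27
  118.245.183.224/27
Subnets: 118.245.183.128/27, 118.245.183.160/27, 118.245.183.192/27, 118.245.183.224/27


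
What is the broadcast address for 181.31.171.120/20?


Network: 181.31.160.0/20
Host bits = 12
Set all host bits to 1:
Broadcast: 181.31.175.255


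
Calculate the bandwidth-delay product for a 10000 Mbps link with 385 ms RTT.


BDP = bandwidth * RTT
= 10000 Mbps * 385 ms
= 10000 * 1e6 * 385 / 1000 bits
= 3850000000 bits
= 481250000 bytes
= 469970.7031 KB
BDP = 3850000000 bits (481250000 bytes)


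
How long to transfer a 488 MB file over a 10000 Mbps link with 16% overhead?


Effective throughput = 10000 * (1 - 16/100) = 8400 Mbps
File size in Mb = 488 * 8 = 3904 Mb
Time = 3904 / 8400
Time = 0.4648 seconds


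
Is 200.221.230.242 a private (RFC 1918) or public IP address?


RFC 1918 private ranges:
  10.0.0.0/8 (10.0.0.0 - 10.255.255.255)
  172.16.0.0/12 (172.16.0.0 - 172.31.255.255)
  192.168.0.0/16 (192.168.0.0 - 192.168.255.255)
Public (not in any RFC 1918 range)


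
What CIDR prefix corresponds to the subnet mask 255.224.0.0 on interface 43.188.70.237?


Binary: 11111111.11100000.00000000.00000000
Count leading 1s
Prefix: /11


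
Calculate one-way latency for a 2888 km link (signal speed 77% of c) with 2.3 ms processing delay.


Speed = 0.77 * 3e5 km/s = 231000 km/s
Propagation delay = 2888 / 231000 = 0.0125 s = 12.5022 ms
Processing delay = 2.3 ms
Total one-way latency = 14.8022 ms


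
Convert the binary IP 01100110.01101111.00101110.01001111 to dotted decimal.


01100110 = 102
01101111 = 111
00101110 = 46
01001111 = 79
IP: 102.111.46.79


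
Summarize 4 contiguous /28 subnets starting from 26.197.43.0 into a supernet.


Original prefix: /28
Number of subnets: 4 = 2^2
New prefix = 28 - 2 = 26
Supernet: 26.197.43.0/26


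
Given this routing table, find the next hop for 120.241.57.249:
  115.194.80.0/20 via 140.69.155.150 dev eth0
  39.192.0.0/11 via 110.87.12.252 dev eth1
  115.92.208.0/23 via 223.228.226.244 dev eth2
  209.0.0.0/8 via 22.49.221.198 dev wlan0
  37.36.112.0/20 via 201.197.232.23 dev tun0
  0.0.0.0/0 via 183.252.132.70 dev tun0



Longest prefix match for 120.241.57.249:
  /20 115.194.80.0: no
  /11 39.192.0.0: no
  /23 115.92.208.0: no
  /8 209.0.0.0: no
  /20 37.36.112.0: no
  /0 0.0.0.0: MATCH
Selected: next-hop 183.252.132.70 via tun0 (matched /0)


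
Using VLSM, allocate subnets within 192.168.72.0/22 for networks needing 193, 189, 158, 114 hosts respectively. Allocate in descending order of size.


193 hosts -> /24 (254 usable): 192.168.72.0/24
189 hosts -> /24 (254 usable): 192.168.73.0/24
158 hosts -> /24 (254 usable): 192.168.74.0/24
114 hosts -> /25 (126 usable): 192.168.75.0/25
Allocation: 192.168.72.0/24 (193 hosts, 254 usable); 192.168.73.0/24 (189 hosts, 254 usable); 192.168.74.0/24 (158 hosts, 254 usable); 192.168.75.0/25 (114 hosts, 126 usable)


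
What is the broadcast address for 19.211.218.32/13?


Network: 19.208.0.0/13
Host bits = 19
Set all host bits to 1:
Broadcast: 19.215.255.255


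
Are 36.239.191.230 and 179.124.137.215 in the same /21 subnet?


Mask: 255.255.248.0
36.239.191.230 AND mask = 36.239.184.0
179.124.137.215 AND mask = 179.124.136.0
No, different subnets (36.239.184.0 vs 179.124.136.0)


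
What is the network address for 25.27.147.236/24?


IP:   00011001.00011011.10010011.11101100
Mask: 11111111.11111111.11111111.00000000
AND operation:
Net:  00011001.00011011.10010011.00000000
Network: 25.27.147.0/24


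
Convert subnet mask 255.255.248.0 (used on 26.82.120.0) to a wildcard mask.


Subnet mask: 255.255.248.0
Wildcard = 255.255.255.255 - subnet mask
255 - 255 = 0
255 - 255 = 0
255 - 248 = 7
255 - 0 = 255
Wildcard: 0.0.7.255


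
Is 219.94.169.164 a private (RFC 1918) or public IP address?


RFC 1918 private ranges:
  10.0.0.0/8 (10.0.0.0 - 10.255.255.255)
  172.16.0.0/12 (172.16.0.0 - 172.31.255.255)
  192.168.0.0/16 (192.168.0.0 - 192.168.255.255)
Public (not in any RFC 1918 range)


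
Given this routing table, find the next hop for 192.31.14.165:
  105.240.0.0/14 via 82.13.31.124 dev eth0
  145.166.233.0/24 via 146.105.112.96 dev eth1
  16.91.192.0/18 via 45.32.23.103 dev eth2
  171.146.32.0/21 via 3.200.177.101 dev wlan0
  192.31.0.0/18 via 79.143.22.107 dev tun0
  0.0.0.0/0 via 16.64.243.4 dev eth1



Longest prefix match for 192.31.14.165:
  /14 105.240.0.0: no
  /24 145.166.233.0: no
  /18 16.91.192.0: no
  /21 171.146.32.0: no
  /18 192.31.0.0: MATCH
  /0 0.0.0.0: MATCH
Selected: next-hop 79.143.22.107 via tun0 (matched /18)


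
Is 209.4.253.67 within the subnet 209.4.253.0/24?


Subnet network: 209.4.253.0
Test IP AND mask: 209.4.253.0
Yes, 209.4.253.67 is in 209.4.253.0/24


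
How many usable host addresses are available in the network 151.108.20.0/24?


Host bits = 32 - 24 = 8
Total addresses = 2^8 = 256
Usable = total - 2 (network and broadcast)
Usable hosts: 254


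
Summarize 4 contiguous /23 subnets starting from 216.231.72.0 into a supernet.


Original prefix: /23
Number of subnets: 4 = 2^2
New prefix = 23 - 2 = 21
Supernet: 216.231.72.0/21


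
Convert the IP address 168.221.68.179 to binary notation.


168 = 10101000
221 = 11011101
68 = 01000100
179 = 10110011
Binary: 10101000.11011101.01000100.10110011


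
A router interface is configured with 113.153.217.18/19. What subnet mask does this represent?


/19 means 19 network bits, 13 host bits
Binary: 11111111111111111110000000000000
Mask: 255.255.224.0


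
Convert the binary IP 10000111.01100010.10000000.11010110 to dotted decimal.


10000111 = 135
01100010 = 98
10000000 = 128
11010110 = 214
IP: 135.98.128.214


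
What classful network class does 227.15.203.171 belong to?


First octet: 227
Binary: 11100011
1110xxxx -> Class D (224-239)
Class D (multicast), default mask N/A


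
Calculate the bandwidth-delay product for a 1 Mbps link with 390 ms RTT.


BDP = bandwidth * RTT
= 1 Mbps * 390 ms
= 1 * 1e6 * 390 / 1000 bits
= 390000 bits
= 48750 bytes
= 47.6074 KB
BDP = 390000 bits (48750 bytes)


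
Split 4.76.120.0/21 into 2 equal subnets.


New prefix = 21 + 1 = 22
Each subnet has 1024 addresses
  4.76.120.0/22
  4.76.124.0/22
Subnets: 4.76.120.0/22, 4.76.124.0/22


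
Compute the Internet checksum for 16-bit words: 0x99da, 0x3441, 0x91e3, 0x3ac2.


Sum all words (with carry folding):
+ 0x99da = 0x99da
+ 0x3441 = 0xce1b
+ 0x91e3 = 0x5fff
+ 0x3ac2 = 0x9ac1
One's complement: ~0x9ac1
Checksum = 0x653e


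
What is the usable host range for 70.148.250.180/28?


Network: 70.148.250.176
Broadcast: 70.148.250.191
First usable = network + 1
Last usable = broadcast - 1
Range: 70.148.250.177 to 70.148.250.190


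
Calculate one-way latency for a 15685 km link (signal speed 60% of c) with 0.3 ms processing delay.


Speed = 0.6 * 3e5 km/s = 180000 km/s
Propagation delay = 15685 / 180000 = 0.0871 s = 87.1389 ms
Processing delay = 0.3 ms
Total one-way latency = 87.4389 ms


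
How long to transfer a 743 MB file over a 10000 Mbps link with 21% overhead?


Effective throughput = 10000 * (1 - 21/100) = 7900 Mbps
File size in Mb = 743 * 8 = 5944 Mb
Time = 5944 / 7900
Time = 0.7524 seconds


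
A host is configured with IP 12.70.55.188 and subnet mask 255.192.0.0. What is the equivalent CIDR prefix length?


Binary: 11111111.11000000.00000000.00000000
Count leading 1s
Prefix: /10


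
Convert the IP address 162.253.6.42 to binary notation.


162 = 10100010
253 = 11111101
6 = 00000110
42 = 00101010
Binary: 10100010.11111101.00000110.00101010


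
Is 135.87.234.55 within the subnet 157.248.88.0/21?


Subnet network: 157.248.88.0
Test IP AND mask: 135.87.232.0
No, 135.87.234.55 is not in 157.248.88.0/21


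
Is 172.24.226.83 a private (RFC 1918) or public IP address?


RFC 1918 private ranges:
  10.0.0.0/8 (10.0.0.0 - 10.255.255.255)
  172.16.0.0/12 (172.16.0.0 - 172.31.255.255)
  192.168.0.0/16 (192.168.0.0 - 192.168.255.255)
Private (in 172.16.0.0/12)


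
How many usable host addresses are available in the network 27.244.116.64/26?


Host bits = 32 - 26 = 6
Total addresses = 2^6 = 64
Usable = total - 2 (network and broadcast)
Usable hosts: 62


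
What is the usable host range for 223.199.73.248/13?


Network: 223.192.0.0
Broadcast: 223.199.255.255
First usable = network + 1
Last usable = broadcast - 1
Range: 223.192.0.1 to 223.199.255.254


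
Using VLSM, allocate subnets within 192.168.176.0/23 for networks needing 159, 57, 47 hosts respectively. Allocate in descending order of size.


159 hosts -> /24 (254 usable): 192.168.176.0/24
57 hosts -> /26 (62 usable): 192.168.177.0/26
47 hosts -> /26 (62 usable): 192.168.177.64/26
Allocation: 192.168.176.0/24 (159 hosts, 254 usable); 192.168.177.0/26 (57 hosts, 62 usable); 192.168.177.64/26 (47 hosts, 62 usable)


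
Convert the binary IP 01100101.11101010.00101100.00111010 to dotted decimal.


01100101 = 101
11101010 = 234
00101100 = 44
00111010 = 58
IP: 101.234.44.58


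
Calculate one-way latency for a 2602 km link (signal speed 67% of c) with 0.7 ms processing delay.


Speed = 0.67 * 3e5 km/s = 201000 km/s
Propagation delay = 2602 / 201000 = 0.0129 s = 12.9453 ms
Processing delay = 0.7 ms
Total one-way latency = 13.6453 ms


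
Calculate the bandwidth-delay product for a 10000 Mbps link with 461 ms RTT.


BDP = bandwidth * RTT
= 10000 Mbps * 461 ms
= 10000 * 1e6 * 461 / 1000 bits
= 4610000000 bits
= 576250000 bytes
= 562744.1406 KB
BDP = 4610000000 bits (576250000 bytes)


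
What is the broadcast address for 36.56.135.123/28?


Network: 36.56.135.112/28
Host bits = 4
Set all host bits to 1:
Broadcast: 36.56.135.127


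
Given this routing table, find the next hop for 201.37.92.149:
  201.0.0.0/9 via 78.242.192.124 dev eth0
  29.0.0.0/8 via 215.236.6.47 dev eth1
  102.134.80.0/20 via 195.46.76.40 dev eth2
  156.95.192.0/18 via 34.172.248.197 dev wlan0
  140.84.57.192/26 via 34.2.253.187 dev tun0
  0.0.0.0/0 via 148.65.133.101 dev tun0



Longest prefix match for 201.37.92.149:
  /9 201.0.0.0: MATCH
  /8 29.0.0.0: no
  /20 102.134.80.0: no
  /18 156.95.192.0: no
  /26 140.84.57.192: no
  /0 0.0.0.0: MATCH
Selected: next-hop 78.242.192.124 via eth0 (matched /9)


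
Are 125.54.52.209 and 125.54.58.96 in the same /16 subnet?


Mask: 255.255.0.0
125.54.52.209 AND mask = 125.54.0.0
125.54.58.96 AND mask = 125.54.0.0
Yes, same subnet (125.54.0.0)


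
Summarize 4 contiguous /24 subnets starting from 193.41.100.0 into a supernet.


Original prefix: /24
Number of subnets: 4 = 2^2
New prefix = 24 - 2 = 22
Supernet: 193.41.100.0/22


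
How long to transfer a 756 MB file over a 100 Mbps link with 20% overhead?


Effective throughput = 100 * (1 - 20/100) = 80 Mbps
File size in Mb = 756 * 8 = 6048 Mb
Time = 6048 / 80
Time = 75.6 seconds


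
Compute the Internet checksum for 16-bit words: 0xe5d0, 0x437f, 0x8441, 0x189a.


Sum all words (with carry folding):
+ 0xe5d0 = 0xe5d0
+ 0x437f = 0x2950
+ 0x8441 = 0xad91
+ 0x189a = 0xc62b
One's complement: ~0xc62b
Checksum = 0x39d4


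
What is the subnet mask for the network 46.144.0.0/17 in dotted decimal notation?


/17 means 17 network bits, 15 host bits
Binary: 11111111111111111000000000000000
Mask: 255.255.128.0


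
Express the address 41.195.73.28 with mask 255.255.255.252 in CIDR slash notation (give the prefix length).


Binary: 11111111.11111111.11111111.11111100
Count leading 1s
Prefix: /30


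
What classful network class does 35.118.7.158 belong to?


First octet: 35
Binary: 00100011
0xxxxxxx -> Class A (1-126)
Class A, default mask 255.0.0.0 (/8)


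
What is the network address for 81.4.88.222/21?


IP:   01010001.00000100.01011000.11011110
Mask: 11111111.11111111.11111000.00000000
AND operation:
Net:  01010001.00000100.01011000.00000000
Network: 81.4.88.0/21


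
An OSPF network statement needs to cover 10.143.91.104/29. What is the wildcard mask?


Subnet mask: 255.255.255.248
Wildcard = 255.255.255.255 - subnet mask
255 - 255 = 0
255 - 255 = 0
255 - 255 = 0
255 - 248 = 7
Wildcard: 0.0.0.7


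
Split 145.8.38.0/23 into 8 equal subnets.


New prefix = 23 + 3 = 26
Each subnet has 64 addresses
  145.8.38.0/26
  145.8.38.64/26
  145.8.38.128/26
  145.8.38.192/26
  145.8.39.0/26
  145.8.39.64/26
  145.8.39.128/26
  145.8.39.192/26
Subnets: 145.8.38.0/26, 145.8.38.64/26, 145.8.38.128/26, 145.8.38.192/26, 145.8.39.0/26, 145.8.39.64/26, 145.8.39.128/26, 145.8.39.192/26
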